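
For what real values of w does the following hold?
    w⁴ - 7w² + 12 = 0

Let u = w². The equation becomes u² - 7u + 12 = 0.
Factor: (u - 3)(u - 4) = 0, so u = 3 or u = 4.
w² = 3 gives w = ±√(3) ≈ ±1.7321.
w² = 4 gives w = ±2.

w = -2 or w = -1.7321 or w = 1.7321 or w = 2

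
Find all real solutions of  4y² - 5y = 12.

Rearrange to standard form: 4y² - 5y - 12 = 0.
Discriminant: (-5)² − 4·4·(-12) = 217.
Quadratic formula: y = (5 ± √217) / 8.
So y = 5/8 + √(217)/8 ≈ 2.4664 or y = 5/8 - √(217)/8 ≈ -1.2164.

y = -1.2164 or y = 2.4664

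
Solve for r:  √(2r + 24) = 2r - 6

Square both sides: 2r + 24 = (2r - 6)².
Expand and rearrange: 4r² - 26r + 12 = 0.
Solving gives r = 6 or r = 0.5.
Check each candidate in the original equation:
  r = 6: √(36) = 6, while 2r - 6 = 6 — valid.
  r = 0.5: √(25) = 5, while 2r - 6 = -5 — extraneous.

r = 6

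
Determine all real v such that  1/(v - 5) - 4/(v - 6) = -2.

Multiply both sides by (v - 5)(v - 6):
(v - 6) - 4(v - 5) = -2(v - 5)(v - 6).
Expand and collect terms: -2v² + 25v - 74 = 0.
By the quadratic formula, v = (-25 ± √33) / -4, so v ≈ 4.8139 or v ≈ 7.6861.
Neither value makes a denominator zero (v ≠ 5, v ≠ 6), so both are valid.

v = 4.8139 or v = 7.6861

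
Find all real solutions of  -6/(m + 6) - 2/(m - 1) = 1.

m = -13 or m = 0

Multiply both sides by (m + 6)(m - 1):
-6(m - 1) - 2(m + 6) = (m + 6)(m - 1).
Expand and collect terms: m² + 13m = 0.
Factor or apply the quadratic formula: m = 0 or m = -13.
Neither value makes a denominator zero (m ≠ -6, m ≠ 1), so both are valid.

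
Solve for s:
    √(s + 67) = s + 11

s = -3

Square both sides: s + 67 = (s + 11)².
Expand and rearrange: s² + 21s + 54 = 0.
Solving gives s = -3 or s = -18.
Check each candidate in the original equation:
  s = -3: √(64) = 8, while s + 11 = 8 — valid.
  s = -18: √(49) = 7, while s + 11 = -7 — extraneous.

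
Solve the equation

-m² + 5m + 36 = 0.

m = -4 or m = 9

Factor: -1(m - 9)(m + 4) = 0.
So m = 9 or m = -4.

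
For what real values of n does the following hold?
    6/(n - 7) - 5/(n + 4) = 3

n = -5.4358 or n = 8.7691

Multiply both sides by (n - 7)(n + 4):
6(n + 4) - 5(n - 7) = 3(n - 7)(n + 4).
Expand and collect terms: 3n² - 10n - 143 = 0.
By the quadratic formula, n = (10 ± √1816) / 6, so n ≈ 8.7691 or n ≈ -5.4358.
Neither value makes a denominator zero (n ≠ 7, n ≠ -4), so both are valid.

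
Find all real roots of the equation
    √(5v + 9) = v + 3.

v = -1 or v = 0

Square both sides: 5v + 9 = (v + 3)².
Expand and rearrange: v² + v = 0.
Solving gives v = 0 or v = -1.
Check each candidate in the original equation:
  v = 0: √(9) = 3, while v + 3 = 3 — valid.
  v = -1: √(4) = 2, while v + 3 = 2 — valid.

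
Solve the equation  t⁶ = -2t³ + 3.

t = -1.4422 or t = 1

Let u = t³. The equation becomes u² + 2u - 3 = 0.
Factor: (u + 3)(u - 1) = 0, so u = -3 or u = 1.
t³ = -3 gives t = -∛(3) ≈ -1.4422.
t³ = 1 gives t = 1.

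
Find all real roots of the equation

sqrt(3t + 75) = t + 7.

t = 2

Square both sides: 3t + 75 = (t + 7)^2.
Expand and rearrange: t^2 + 11t - 26 = 0.
Solving gives t = 2 or t = -13.
Check each candidate in the original equation:
  t = 2: sqrt(81) = 9, while t + 7 = 9 — valid.
  t = -13: sqrt(36) = 6, while t + 7 = -6 — extraneous.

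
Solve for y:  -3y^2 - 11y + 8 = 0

y = -4.2885 or y = 0.6218

Discriminant: (-11)^2 - 4*(-3)*8 = 217.
Quadratic formula: y = (11 +/- sqrt(217)) / (-6).
So y = -sqrt(217)/6 - 11/6 ~= -4.2885 or y = -11/6 + sqrt(217)/6 ~= 0.6218.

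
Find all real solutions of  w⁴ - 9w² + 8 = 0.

w = -2.8284 or w = -1 or w = 1 or w = 2.8284

Let u = w². The equation becomes u² - 9u + 8 = 0.
Factor: (u - 1)(u - 8) = 0, so u = 1 or u = 8.
w² = 1 gives w = ±1.
w² = 8 gives w = ±2·√(2) ≈ ±2.8284.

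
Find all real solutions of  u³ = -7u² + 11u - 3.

Rearrange: u³ + 7u² - 11u + 3 = 0.
Possible rational roots are divisors of 3. Testing u = 1 gives 0, so (u - 1) is a factor.
Divide: u³ + 7u² - 11u + 3 = (u - 1)(u² + 8u - 3).
Apply the quadratic formula to u² + 8u - 3 = 0: u = (-8 ± √76)/2, i.e. u ≈ 0.3589 or u ≈ -8.3589.

u = -8.3589 or u = 0.3589 or u = 1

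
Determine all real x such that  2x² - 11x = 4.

Rearrange to standard form: 2x² - 11x - 4 = 0.
Discriminant: (-11)² − 4·2·(-4) = 153.
Quadratic formula: x = (11 ± √153) / 4.
So x = 11/4 + 3·√(17)/4 ≈ 5.8423 or x = 11/4 - 3·√(17)/4 ≈ -0.3423.

x = -0.3423 or x = 5.8423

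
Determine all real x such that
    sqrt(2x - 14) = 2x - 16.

Square both sides: 2x - 14 = (2x - 16)^2.
Expand and rearrange: 4x^2 - 66x + 270 = 0.
Solving gives x = 9 or x = 7.5.
Check each candidate in the original equation:
  x = 9: sqrt(4) = 2, while 2x - 16 = 2 — valid.
  x = 7.5: sqrt(1) = 1, while 2x - 16 = -1 — extraneous.

x = 9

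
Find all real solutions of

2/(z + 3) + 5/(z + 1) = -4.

z = -3.8828 or z = -1.8672

Multiply both sides by (z + 3)(z + 1):
2(z + 1) + 5(z + 3) = -4(z + 3)(z + 1).
Expand and collect terms: -4z² - 23z - 29 = 0.
By the quadratic formula, z = (23 ± √65) / -8, so z ≈ -3.8828 or z ≈ -1.8672.
Neither value makes a denominator zero (z ≠ -3, z ≠ -1), so both are valid.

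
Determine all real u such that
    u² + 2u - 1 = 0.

Discriminant: (2)² − 4·1·(-1) = 8.
Quadratic formula: u = (-2 ± √8) / 2.
So u = -1 + √(2) ≈ 0.4142 or u = -√(2) - 1 ≈ -2.4142.

u = -2.4142 or u = 0.4142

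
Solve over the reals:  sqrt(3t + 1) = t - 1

Square both sides: 3t + 1 = (t - 1)^2.
Expand and rearrange: t^2 - 5t = 0.
Solving gives t = 5 or t = 0.
Check each candidate in the original equation:
  t = 5: sqrt(16) = 4, while t - 1 = 4 — valid.
  t = 0: sqrt(1) = 1, while t - 1 = -1 — extraneous.

t = 5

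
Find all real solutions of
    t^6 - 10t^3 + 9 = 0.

Let u = t^3. The equation becomes u^2 - 10u + 9 = 0.
Factor: (u - 9)(u - 1) = 0, so u = 9 or u = 1.
t^3 = 9 gives t = (9)^(1/3) ~= 2.0801.
t^3 = 1 gives t = 1.

t = 1 or t = 2.0801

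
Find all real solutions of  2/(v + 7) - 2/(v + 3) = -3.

v = -7.582 or v = -2.418

Multiply both sides by (v + 7)(v + 3):
2(v + 3) - 2(v + 7) = -3(v + 7)(v + 3).
Expand and collect terms: -3v^2 - 30v - 55 = 0.
By the quadratic formula, v = (30 +/- sqrt(240)) / -6, so v ~= -7.582 or v ~= -2.418.
Neither value makes a denominator zero (v != -7, v != -3), so both are valid.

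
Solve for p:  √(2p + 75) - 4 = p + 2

p = 3

Isolate the radical: √(2p + 75) = p + 6.
Square both sides: 2p + 75 = (p + 6)².
Expand and rearrange: p² + 10p - 39 = 0.
Solving gives p = 3 or p = -13.
Check each candidate in the original equation:
  p = 3: √(81) = 9, while p + 6 = 9 — valid.
  p = -13: √(49) = 7, while p + 6 = -7 — extraneous.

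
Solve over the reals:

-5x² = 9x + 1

Rearrange to standard form: -5x² - 9x - 1 = 0.
Discriminant: (-9)² − 4·(-5)·(-1) = 61.
Quadratic formula: x = (9 ± √61) / (-10).
So x = -9/10 - √(61)/10 ≈ -1.681 or x = -9/10 + √(61)/10 ≈ -0.119.

x = -1.681 or x = -0.119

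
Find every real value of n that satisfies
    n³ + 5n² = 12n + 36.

n = -6 or n = -2 or n = 3

Rearrange: n³ + 5n² - 12n - 36 = 0.
Possible rational roots are divisors of -36. Testing n = 3 gives 0, so (n - 3) is a factor.
Divide: n³ + 5n² - 12n - 36 = (n - 3)(n² + 8n + 12).
Factor the quadratic: n = -2 or n = -6.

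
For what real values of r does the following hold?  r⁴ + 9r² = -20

Let u = r². The equation becomes u² + 9u + 20 = 0.
Factor: (u + 4)(u + 5) = 0, so u = -4 or u = -5.
r² = -4 < 0 has no real solution.
r² = -5 < 0 has no real solution.

No real solutions.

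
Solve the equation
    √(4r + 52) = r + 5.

r = 3

Square both sides: 4r + 52 = (r + 5)².
Expand and rearrange: r² + 6r - 27 = 0.
Solving gives r = 3 or r = -9.
Check each candidate in the original equation:
  r = 3: √(64) = 8, while r + 5 = 8 — valid.
  r = -9: √(16) = 4, while r + 5 = -4 — extraneous.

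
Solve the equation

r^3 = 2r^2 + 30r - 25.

r = -5 or r = 0.8074 or r = 6.1926

Rearrange: r^3 - 2r^2 - 30r + 25 = 0.
Possible rational roots are divisors of 25. Testing r = -5 gives 0, so (r + 5) is a factor.
Divide: r^3 - 2r^2 - 30r + 25 = (r + 5)(r^2 - 7r + 5).
Apply the quadratic formula to r^2 - 7r + 5 = 0: r = (7 +/- sqrt(29))/2, i.e. r ~= 6.1926 or r ~= 0.8074.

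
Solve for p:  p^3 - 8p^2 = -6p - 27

p = -1.4051 or p = 3 or p = 6.4051

Rearrange: p^3 - 8p^2 + 6p + 27 = 0.
Possible rational roots are divisors of 27. Testing p = 3 gives 0, so (p - 3) is a factor.
Divide: p^3 - 8p^2 + 6p + 27 = (p - 3)(p^2 - 5p - 9).
Apply the quadratic formula to p^2 - 5p - 9 = 0: p = (5 +/- sqrt(61))/2, i.e. p ~= 6.4051 or p ~= -1.4051.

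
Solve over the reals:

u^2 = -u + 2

u = -2 or u = 1

Bring every term to one side: u^2 + u - 2 = 0.
Factor: (u + 2)(u - 1) = 0.
So u = -2 or u = 1.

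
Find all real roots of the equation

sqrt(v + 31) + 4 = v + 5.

Isolate the radical: sqrt(v + 31) = v + 1.
Square both sides: v + 31 = (v + 1)^2.
Expand and rearrange: v^2 + v - 30 = 0.
Solving gives v = 5 or v = -6.
Check each candidate in the original equation:
  v = 5: sqrt(36) = 6, while v + 1 = 6 — valid.
  v = -6: sqrt(25) = 5, while v + 1 = -5 — extraneous.

v = 5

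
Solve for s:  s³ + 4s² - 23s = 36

s = -6.6458 or s = -1.3542 or s = 4

Rearrange: s³ + 4s² - 23s - 36 = 0.
Possible rational roots are divisors of -36. Testing s = 4 gives 0, so (s - 4) is a factor.
Divide: s³ + 4s² - 23s - 36 = (s - 4)(s² + 8s + 9).
Apply the quadratic formula to s² + 8s + 9 = 0: s = (-8 ± √28)/2, i.e. s ≈ -1.3542 or s ≈ -6.6458.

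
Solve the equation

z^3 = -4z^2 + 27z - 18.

Rearrange: z^3 + 4z^2 - 27z + 18 = 0.
Possible rational roots are divisors of 18. Testing z = 3 gives 0, so (z - 3) is a factor.
Divide: z^3 + 4z^2 - 27z + 18 = (z - 3)(z^2 + 7z - 6).
Apply the quadratic formula to z^2 + 7z - 6 = 0: z = (-7 +/- sqrt(73))/2, i.e. z ~= 0.772 or z ~= -7.772.

z = -7.772 or z = 0.772 or z = 3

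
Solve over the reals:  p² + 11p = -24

p = -8 or p = -3

Bring every term to one side: p² + 11p + 24 = 0.
Factor: (p + 8)(p + 3) = 0.
So p = -8 or p = -3.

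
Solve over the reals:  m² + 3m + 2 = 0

m = -2 or m = -1

Factor: (m + 1)(m + 2) = 0.
So m = -1 or m = -2.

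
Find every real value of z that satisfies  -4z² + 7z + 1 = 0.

z = -0.1328 or z = 1.8828

Discriminant: (7)² − 4·(-4)·1 = 65.
Quadratic formula: z = (-7 ± √65) / (-8).
So z = 7/8 - √(65)/8 ≈ -0.1328 or z = 7/8 + √(65)/8 ≈ 1.8828.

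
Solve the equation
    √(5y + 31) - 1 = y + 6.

y = -6 or y = -3

Isolate the radical: √(5y + 31) = y + 7.
Square both sides: 5y + 31 = (y + 7)².
Expand and rearrange: y² + 9y + 18 = 0.
Solving gives y = -3 or y = -6.
Check each candidate in the original equation:
  y = -3: √(16) = 4, while y + 7 = 4 — valid.
  y = -6: √(1) = 1, while y + 7 = 1 — valid.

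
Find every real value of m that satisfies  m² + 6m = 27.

m = -9 or m = 3

Bring every term to one side: m² + 6m - 27 = 0.
Factor: (m + 9)(m - 3) = 0.
So m = -9 or m = 3.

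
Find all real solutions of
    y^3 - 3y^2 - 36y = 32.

y = -4 or y = -1 or y = 8

Rearrange: y^3 - 3y^2 - 36y - 32 = 0.
Possible rational roots are divisors of -32. Testing y = -4 gives 0, so (y + 4) is a factor.
Divide: y^3 - 3y^2 - 36y - 32 = (y + 4)(y^2 - 7y - 8).
Factor the quadratic: y = 8 or y = -1.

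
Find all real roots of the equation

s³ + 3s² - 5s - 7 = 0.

s = -3.8284 or s = -1 or s = 1.8284

Possible rational roots are divisors of -7. Testing s = -1 gives 0, so (s + 1) is a factor.
Divide: s³ + 3s² - 5s - 7 = (s + 1)(s² + 2s - 7).
Apply the quadratic formula to s² + 2s - 7 = 0: s = (-2 ± √32)/2, i.e. s ≈ 1.8284 or s ≈ -3.8284.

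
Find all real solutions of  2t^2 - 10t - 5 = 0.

t = -0.458 or t = 5.458

Discriminant: (-10)^2 - 4*2*(-5) = 140.
Quadratic formula: t = (10 +/- sqrt(140)) / 4.
So t = 5/2 + sqrt(35)/2 ~= 5.458 or t = 5/2 - sqrt(35)/2 ~= -0.458.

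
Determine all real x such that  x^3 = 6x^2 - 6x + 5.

x = 5

Rearrange: x^3 - 6x^2 + 6x - 5 = 0.
Possible rational roots are divisors of -5. Testing x = 5 gives 0, so (x - 5) is a factor.
Divide: x^3 - 6x^2 + 6x - 5 = (x - 5)(x^2 - x + 1).
The quadratic x^2 - x + 1 has discriminant -3 < 0, so no further real roots.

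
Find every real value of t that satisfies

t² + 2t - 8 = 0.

Factor: (t + 4)(t - 2) = 0.
So t = -4 or t = 2.

t = -4 or t = 2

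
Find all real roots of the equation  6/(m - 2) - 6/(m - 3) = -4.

Multiply both sides by (m - 2)(m - 3):
6(m - 3) - 6(m - 2) = -4(m - 2)(m - 3).
Expand and collect terms: -4m^2 + 20m - 18 = 0.
By the quadratic formula, m = (-20 +/- sqrt(112)) / -8, so m ~= 1.1771 or m ~= 3.8229.
Neither value makes a denominator zero (m != 2, m != 3), so both are valid.

m = 1.1771 or m = 3.8229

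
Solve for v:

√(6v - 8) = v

v = 2 or v = 4

Square both sides: 6v - 8 = (v)².
Expand and rearrange: v² - 6v + 8 = 0.
Solving gives v = 4 or v = 2.
Check each candidate in the original equation:
  v = 4: √(16) = 4, while v = 4 — valid.
  v = 2: √(4) = 2, while v = 2 — valid.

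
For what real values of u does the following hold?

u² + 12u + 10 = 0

u = -11.099 or u = -0.901

Discriminant: (12)² − 4·1·10 = 104.
Quadratic formula: u = (-12 ± √104) / 2.
So u = -6 + √(26) ≈ -0.901 or u = -6 - √(26) ≈ -11.099.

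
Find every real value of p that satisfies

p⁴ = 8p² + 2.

p = -2.871 or p = 2.871

Let u = p². The equation becomes u² - 8u - 2 = 0.
By the quadratic formula, u = 4 + 3·√(2) or u = 4 - 3·√(2).
p² = 4 + 3·√(2) gives p = ±√(4 + 3·√(2)) ≈ ±2.871.
p² = 4 - 3·√(2) < 0 has no real solution.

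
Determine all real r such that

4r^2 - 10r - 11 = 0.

Discriminant: (-10)^2 - 4*4*(-11) = 276.
Quadratic formula: r = (10 +/- sqrt(276)) / 8.
So r = 5/4 + sqrt(69)/4 ~= 3.3267 or r = 5/4 - sqrt(69)/4 ~= -0.8267.

r = -0.8267 or r = 3.3267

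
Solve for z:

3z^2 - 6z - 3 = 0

Discriminant: (-6)^2 - 4*3*(-3) = 72.
Quadratic formula: z = (6 +/- sqrt(72)) / 6.
So z = 1 + sqrt(2) ~= 2.4142 or z = 1 - sqrt(2) ~= -0.4142.

z = -0.4142 or z = 2.4142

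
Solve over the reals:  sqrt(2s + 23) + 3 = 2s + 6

Isolate the radical: sqrt(2s + 23) = 2s + 3.
Square both sides: 2s + 23 = (2s + 3)^2.
Expand and rearrange: 4s^2 + 10s - 14 = 0.
Solving gives s = 1 or s = -3.5.
Check each candidate in the original equation:
  s = 1: sqrt(25) = 5, while 2s + 3 = 5 — valid.
  s = -3.5: sqrt(16) = 4, while 2s + 3 = -4 — extraneous.

s = 1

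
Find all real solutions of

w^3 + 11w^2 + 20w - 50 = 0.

w = -7.3589 or w = -5 or w = 1.3589

Possible rational roots are divisors of -50. Testing w = -5 gives 0, so (w + 5) is a factor.
Divide: w^3 + 11w^2 + 20w - 50 = (w + 5)(w^2 + 6w - 10).
Apply the quadratic formula to w^2 + 6w - 10 = 0: w = (-6 +/- sqrt(76))/2, i.e. w ~= 1.3589 or w ~= -7.3589.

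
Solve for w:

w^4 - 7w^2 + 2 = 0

Let u = w^2. The equation becomes u^2 - 7u + 2 = 0.
By the quadratic formula, u = sqrt(41)/2 + 7/2 or u = 7/2 - sqrt(41)/2.
w^2 = sqrt(41)/2 + 7/2 gives w = +/-sqrt(sqrt(41)/2 + 7/2) ~= +/-2.5887.
w^2 = 7/2 - sqrt(41)/2 gives w = +/-sqrt(7/2 - sqrt(41)/2) ~= +/-0.5463.

w = -2.5887 or w = -0.5463 or w = 0.5463 or w = 2.5887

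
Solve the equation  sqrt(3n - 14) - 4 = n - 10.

Isolate the radical: sqrt(3n - 14) = n - 6.
Square both sides: 3n - 14 = (n - 6)^2.
Expand and rearrange: n^2 - 15n + 50 = 0.
Solving gives n = 10 or n = 5.
Check each candidate in the original equation:
  n = 10: sqrt(16) = 4, while n - 6 = 4 — valid.
  n = 5: sqrt(1) = 1, while n - 6 = -1 — extraneous.

n = 10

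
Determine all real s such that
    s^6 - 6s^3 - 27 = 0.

s = -1.4422 or s = 2.0801

Let u = s^3. The equation becomes u^2 - 6u - 27 = 0.
Factor: (u + 3)(u - 9) = 0, so u = -3 or u = 9.
s^3 = -3 gives s = -(3)^(1/3) ~= -1.4422.
s^3 = 9 gives s = (9)^(1/3) ~= 2.0801.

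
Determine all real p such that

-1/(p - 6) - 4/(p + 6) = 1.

Multiply both sides by (p - 6)(p + 6):
-(p + 6) - 4(p - 6) = (p - 6)(p + 6).
Expand and collect terms: p² + 5p - 54 = 0.
By the quadratic formula, p = (-5 ± √241) / 2, so p ≈ 5.2621 or p ≈ -10.2621.
Neither value makes a denominator zero (p ≠ 6, p ≠ -6), so both are valid.

p = -10.2621 or p = 5.2621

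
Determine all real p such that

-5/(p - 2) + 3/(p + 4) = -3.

Multiply both sides by (p - 2)(p + 4):
-5(p + 4) + 3(p - 2) = -3(p - 2)(p + 4).
Expand and collect terms: -3p^2 - 4p + 50 = 0.
By the quadratic formula, p = (4 +/- sqrt(616)) / -6, so p ~= -4.8032 or p ~= 3.4699.
Neither value makes a denominator zero (p != 2, p != -4), so both are valid.

p = -4.8032 or p = 3.4699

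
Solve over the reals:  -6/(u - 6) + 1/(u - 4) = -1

u = 3.7251 or u = 11.2749

Multiply both sides by (u - 6)(u - 4):
-6(u - 4) + (u - 6) = -(u - 6)(u - 4).
Expand and collect terms: -u² + 15u - 42 = 0.
By the quadratic formula, u = (-15 ± √57) / -2, so u ≈ 3.7251 or u ≈ 11.2749.
Neither value makes a denominator zero (u ≠ 6, u ≠ 4), so both are valid.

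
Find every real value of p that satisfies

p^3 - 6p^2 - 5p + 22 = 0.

p = -2 or p = 1.7639 or p = 6.2361

Possible rational roots are divisors of 22. Testing p = -2 gives 0, so (p + 2) is a factor.
Divide: p^3 - 6p^2 - 5p + 22 = (p + 2)(p^2 - 8p + 11).
Apply the quadratic formula to p^2 - 8p + 11 = 0: p = (8 +/- sqrt(20))/2, i.e. p ~= 6.2361 or p ~= 1.7639.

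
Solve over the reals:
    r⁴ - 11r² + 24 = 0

Let u = r². The equation becomes u² - 11u + 24 = 0.
Factor: (u - 3)(u - 8) = 0, so u = 3 or u = 8.
r² = 3 gives r = ±√(3) ≈ ±1.7321.
r² = 8 gives r = ±2·√(2) ≈ ±2.8284.

r = -2.8284 or r = -1.7321 or r = 1.7321 or r = 2.8284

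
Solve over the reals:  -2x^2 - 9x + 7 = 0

x = -5.1762 or x = 0.6762

Discriminant: (-9)^2 - 4*(-2)*7 = 137.
Quadratic formula: x = (9 +/- sqrt(137)) / (-4).
So x = -sqrt(137)/4 - 9/4 ~= -5.1762 or x = -9/4 + sqrt(137)/4 ~= 0.6762.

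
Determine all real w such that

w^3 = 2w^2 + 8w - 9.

w = -2.5414 or w = 1 or w = 3.5414

Rearrange: w^3 - 2w^2 - 8w + 9 = 0.
Possible rational roots are divisors of 9. Testing w = 1 gives 0, so (w - 1) is a factor.
Divide: w^3 - 2w^2 - 8w + 9 = (w - 1)(w^2 - w - 9).
Apply the quadratic formula to w^2 - w - 9 = 0: w = (1 +/- sqrt(37))/2, i.e. w ~= 3.5414 or w ~= -2.5414.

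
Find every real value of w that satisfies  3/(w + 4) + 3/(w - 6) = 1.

w = -1.831 or w = 9.831

Multiply both sides by (w + 4)(w - 6):
3(w - 6) + 3(w + 4) = (w + 4)(w - 6).
Expand and collect terms: w^2 - 8w - 18 = 0.
By the quadratic formula, w = (8 +/- sqrt(136)) / 2, so w ~= 9.831 or w ~= -1.831.
Neither value makes a denominator zero (w != -4, w != 6), so both are valid.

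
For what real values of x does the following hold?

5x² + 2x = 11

x = -1.6967 or x = 1.2967

Rearrange to standard form: 5x² + 2x - 11 = 0.
Discriminant: (2)² − 4·5·(-11) = 224.
Quadratic formula: x = (-2 ± √224) / 10.
So x = -1/5 + 2·√(14)/5 ≈ 1.2967 or x = -2·√(14)/5 - 1/5 ≈ -1.6967.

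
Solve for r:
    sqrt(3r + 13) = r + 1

r = 4

Square both sides: 3r + 13 = (r + 1)^2.
Expand and rearrange: r^2 - r - 12 = 0.
Solving gives r = 4 or r = -3.
Check each candidate in the original equation:
  r = 4: sqrt(25) = 5, while r + 1 = 5 — valid.
  r = -3: sqrt(4) = 2, while r + 1 = -2 — extraneous.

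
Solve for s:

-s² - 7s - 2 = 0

Discriminant: (-7)² − 4·(-1)·(-2) = 41.
Quadratic formula: s = (7 ± √41) / (-2).
So s = -7/2 - √(41)/2 ≈ -6.7016 or s = -7/2 + √(41)/2 ≈ -0.2984.

s = -6.7016 or s = -0.2984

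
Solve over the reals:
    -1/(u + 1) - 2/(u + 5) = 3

u = -5.7174 or u = -1.2826

Multiply both sides by (u + 1)(u + 5):
-(u + 5) - 2(u + 1) = 3(u + 1)(u + 5).
Expand and collect terms: 3u² + 21u + 22 = 0.
By the quadratic formula, u = (-21 ± √177) / 6, so u ≈ -1.2826 or u ≈ -5.7174.
Neither value makes a denominator zero (u ≠ -1, u ≠ -5), so both are valid.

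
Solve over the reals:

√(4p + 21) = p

p = 7

Square both sides: 4p + 21 = (p)².
Expand and rearrange: p² - 4p - 21 = 0.
Solving gives p = 7 or p = -3.
Check each candidate in the original equation:
  p = 7: √(49) = 7, while p = 7 — valid.
  p = -3: √(9) = 3, while p = -3 — extraneous.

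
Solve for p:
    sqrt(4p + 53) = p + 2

p = 7

Square both sides: 4p + 53 = (p + 2)^2.
Expand and rearrange: p^2 - 49 = 0.
Solving gives p = 7 or p = -7.
Check each candidate in the original equation:
  p = 7: sqrt(81) = 9, while p + 2 = 9 — valid.
  p = -7: sqrt(25) = 5, while p + 2 = -5 — extraneous.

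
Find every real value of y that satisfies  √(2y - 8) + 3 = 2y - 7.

y = 6

Isolate the radical: √(2y - 8) = 2y - 10.
Square both sides: 2y - 8 = (2y - 10)².
Expand and rearrange: 4y² - 42y + 108 = 0.
Solving gives y = 6 or y = 4.5.
Check each candidate in the original equation:
  y = 6: √(4) = 2, while 2y - 10 = 2 — valid.
  y = 4.5: √(1) = 1, while 2y - 10 = -1 — extraneous.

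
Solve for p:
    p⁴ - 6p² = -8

p = -2 or p = -1.4142 or p = 1.4142 or p = 2

Let u = p². The equation becomes u² - 6u + 8 = 0.
Factor: (u - 4)(u - 2) = 0, so u = 4 or u = 2.
p² = 4 gives p = ±2.
p² = 2 gives p = ±√(2) ≈ ±1.4142.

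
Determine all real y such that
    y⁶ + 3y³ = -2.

Let u = y³. The equation becomes u² + 3u + 2 = 0.
Factor: (u + 2)(u + 1) = 0, so u = -2 or u = -1.
y³ = -2 gives y = -∛(2) ≈ -1.2599.
y³ = -1 gives y = -1.

y = -1.2599 or y = -1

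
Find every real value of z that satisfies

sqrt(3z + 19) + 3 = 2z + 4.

Isolate the radical: sqrt(3z + 19) = 2z + 1.
Square both sides: 3z + 19 = (2z + 1)^2.
Expand and rearrange: 4z^2 + z - 18 = 0.
Solving gives z = 2 or z = -2.25.
Check each candidate in the original equation:
  z = 2: sqrt(25) = 5, while 2z + 1 = 5 — valid.
  z = -2.25: sqrt(12.25) = 3.5, while 2z + 1 = -3.5 — extraneous.

z = 2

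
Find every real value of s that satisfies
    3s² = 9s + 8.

s = -0.7174 or s = 3.7174

Rearrange to standard form: 3s² - 9s - 8 = 0.
Discriminant: (-9)² − 4·3·(-8) = 177.
Quadratic formula: s = (9 ± √177) / 6.
So s = 3/2 + √(177)/6 ≈ 3.7174 or s = 3/2 - √(177)/6 ≈ -0.7174.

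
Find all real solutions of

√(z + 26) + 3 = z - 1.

z = 10

Isolate the radical: √(z + 26) = z - 4.
Square both sides: z + 26 = (z - 4)².
Expand and rearrange: z² - 9z - 10 = 0.
Solving gives z = 10 or z = -1.
Check each candidate in the original equation:
  z = 10: √(36) = 6, while z - 4 = 6 — valid.
  z = -1: √(25) = 5, while z - 4 = -5 — extraneous.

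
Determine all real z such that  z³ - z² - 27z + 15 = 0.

Possible rational roots are divisors of 15. Testing z = -5 gives 0, so (z + 5) is a factor.
Divide: z³ - z² - 27z + 15 = (z + 5)(z² - 6z + 3).
Apply the quadratic formula to z² - 6z + 3 = 0: z = (6 ± √24)/2, i.e. z ≈ 5.4495 or z ≈ 0.5505.

z = -5 or z = 0.5505 or z = 5.4495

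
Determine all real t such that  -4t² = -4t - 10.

Rearrange to standard form: -4t² + 4t + 10 = 0.
Discriminant: (4)² − 4·(-4)·10 = 176.
Quadratic formula: t = (-4 ± √176) / (-8).
So t = 1/2 - √(11)/2 ≈ -1.1583 or t = 1/2 + √(11)/2 ≈ 2.1583.

t = -1.1583 or t = 2.1583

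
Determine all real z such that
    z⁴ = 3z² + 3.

Let u = z². The equation becomes u² - 3u - 3 = 0.
By the quadratic formula, u = 3/2 + √(21)/2 or u = 3/2 - √(21)/2.
z² = 3/2 + √(21)/2 gives z = ±√(3/2 + √(21)/2) ≈ ±1.9471.
z² = 3/2 - √(21)/2 < 0 has no real solution.

z = -1.9471 or z = 1.9471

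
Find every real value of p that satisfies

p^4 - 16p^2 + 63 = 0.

p = -3 or p = -2.6458 or p = 2.6458 or p = 3

Let u = p^2. The equation becomes u^2 - 16u + 63 = 0.
Factor: (u - 9)(u - 7) = 0, so u = 9 or u = 7.
p^2 = 9 gives p = +/-3.
p^2 = 7 gives p = +/-sqrt(7) ~= +/-2.6458.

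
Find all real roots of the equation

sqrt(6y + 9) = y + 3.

y = 0

Square both sides: 6y + 9 = (y + 3)^2.
Expand and rearrange: y^2 = 0.
This gives the repeated root y = 0.
Check in the original equation:
  y = 0: sqrt(9) = 3, while y + 3 = 3 — valid.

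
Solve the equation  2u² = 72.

Bring every term to one side: 2u² - 72 = 0.
Factor: 2(u - 6)(u + 6) = 0.
So u = 6 or u = -6.

u = -6 or u = 6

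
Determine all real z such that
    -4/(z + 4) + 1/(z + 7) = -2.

z = -7.3117 or z = -2.1883

Multiply both sides by (z + 4)(z + 7):
-4(z + 7) + (z + 4) = -2(z + 4)(z + 7).
Expand and collect terms: -2z² - 19z - 32 = 0.
By the quadratic formula, z = (19 ± √105) / -4, so z ≈ -7.3117 or z ≈ -2.1883.
Neither value makes a denominator zero (z ≠ -4, z ≠ -7), so both are valid.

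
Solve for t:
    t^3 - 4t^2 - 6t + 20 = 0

Possible rational roots are divisors of 20. Testing t = 2 gives 0, so (t - 2) is a factor.
Divide: t^3 - 4t^2 - 6t + 20 = (t - 2)(t^2 - 2t - 10).
Apply the quadratic formula to t^2 - 2t - 10 = 0: t = (2 +/- sqrt(44))/2, i.e. t ~= 4.3166 or t ~= -2.3166.

t = -2.3166 or t = 2 or t = 4.3166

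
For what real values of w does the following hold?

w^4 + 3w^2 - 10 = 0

Let u = w^2. The equation becomes u^2 + 3u - 10 = 0.
Factor: (u - 2)(u + 5) = 0, so u = 2 or u = -5.
w^2 = 2 gives w = +/-sqrt(2) ~= +/-1.4142.
w^2 = -5 < 0 has no real solution.

w = -1.4142 or w = 1.4142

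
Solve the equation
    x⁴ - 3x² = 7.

x = -2.1311 or x = 2.1311

Let u = x². The equation becomes u² - 3u - 7 = 0.
By the quadratic formula, u = 3/2 + √(37)/2 or u = 3/2 - √(37)/2.
x² = 3/2 + √(37)/2 gives x = ±√(3/2 + √(37)/2) ≈ ±2.1311.
x² = 3/2 - √(37)/2 < 0 has no real solution.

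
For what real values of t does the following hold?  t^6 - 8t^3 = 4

t = -0.7787 or t = 2.0386

Let u = t^3. The equation becomes u^2 - 8u - 4 = 0.
By the quadratic formula, u = 4 + 2*sqrt(5) or u = 4 - 2*sqrt(5).
t^3 = 4 + 2*sqrt(5) gives t = (4 + 2*sqrt(5))^(1/3) ~= 2.0386.
t^3 = 4 - 2*sqrt(5) gives t = -(-4 + 2*sqrt(5))^(1/3) ~= -0.7787.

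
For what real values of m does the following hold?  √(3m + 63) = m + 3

m = 6

Square both sides: 3m + 63 = (m + 3)².
Expand and rearrange: m² + 3m - 54 = 0.
Solving gives m = 6 or m = -9.
Check each candidate in the original equation:
  m = 6: √(81) = 9, while m + 3 = 9 — valid.
  m = -9: √(36) = 6, while m + 3 = -6 — extraneous.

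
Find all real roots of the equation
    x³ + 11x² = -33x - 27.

x = -6.6458 or x = -3 or x = -1.3542

Rearrange: x³ + 11x² + 33x + 27 = 0.
Possible rational roots are divisors of 27. Testing x = -3 gives 0, so (x + 3) is a factor.
Divide: x³ + 11x² + 33x + 27 = (x + 3)(x² + 8x + 9).
Apply the quadratic formula to x² + 8x + 9 = 0: x = (-8 ± √28)/2, i.e. x ≈ -1.3542 or x ≈ -6.6458.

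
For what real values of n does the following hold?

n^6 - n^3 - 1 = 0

Let u = n^3. The equation becomes u^2 - u - 1 = 0.
By the quadratic formula, u = 1/2 + sqrt(5)/2 or u = 1/2 - sqrt(5)/2.
n^3 = 1/2 + sqrt(5)/2 gives n = (1/2 + sqrt(5)/2)^(1/3) ~= 1.174.
n^3 = 1/2 - sqrt(5)/2 gives n = -(-1/2 + sqrt(5)/2)^(1/3) ~= -0.8518.

n = -0.8518 or n = 1.174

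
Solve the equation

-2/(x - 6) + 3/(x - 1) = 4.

Multiply both sides by (x - 6)(x - 1):
-2(x - 1) + 3(x - 6) = 4(x - 6)(x - 1).
Expand and collect terms: 4x² - 29x + 40 = 0.
By the quadratic formula, x = (29 ± √201) / 8, so x ≈ 5.3972 or x ≈ 1.8528.
Neither value makes a denominator zero (x ≠ 6, x ≠ 1), so both are valid.

x = 1.8528 or x = 5.3972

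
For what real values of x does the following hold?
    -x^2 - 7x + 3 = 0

Discriminant: (-7)^2 - 4*(-1)*3 = 61.
Quadratic formula: x = (7 +/- sqrt(61)) / (-2).
So x = -sqrt(61)/2 - 7/2 ~= -7.4051 or x = -7/2 + sqrt(61)/2 ~= 0.4051.

x = -7.4051 or x = 0.4051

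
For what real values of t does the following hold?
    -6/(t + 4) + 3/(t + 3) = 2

t = -6 or t = -2.5

Multiply both sides by (t + 4)(t + 3):
-6(t + 3) + 3(t + 4) = 2(t + 4)(t + 3).
Expand and collect terms: 2t^2 + 17t + 30 = 0.
Factor or apply the quadratic formula: t = -2.5 or t = -6.
Neither value makes a denominator zero (t != -4, t != -3), so both are valid.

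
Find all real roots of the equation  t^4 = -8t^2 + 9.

Let u = t^2. The equation becomes u^2 + 8u - 9 = 0.
Factor: (u + 9)(u - 1) = 0, so u = -9 or u = 1.
t^2 = -9 < 0 has no real solution.
t^2 = 1 gives t = +/-1.

t = -1 or t = 1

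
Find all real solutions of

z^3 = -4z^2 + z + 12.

z = -3 or z = -2.5616 or z = 1.5616

Rearrange: z^3 + 4z^2 - z - 12 = 0.
Possible rational roots are divisors of -12. Testing z = -3 gives 0, so (z + 3) is a factor.
Divide: z^3 + 4z^2 - z - 12 = (z + 3)(z^2 + z - 4).
Apply the quadratic formula to z^2 + z - 4 = 0: z = (-1 +/- sqrt(17))/2, i.e. z ~= 1.5616 or z ~= -2.5616.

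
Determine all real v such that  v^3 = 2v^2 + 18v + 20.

v = -2 or v = -1.7417 or v = 5.7417

Rearrange: v^3 - 2v^2 - 18v - 20 = 0.
Possible rational roots are divisors of -20. Testing v = -2 gives 0, so (v + 2) is a factor.
Divide: v^3 - 2v^2 - 18v - 20 = (v + 2)(v^2 - 4v - 10).
Apply the quadratic formula to v^2 - 4v - 10 = 0: v = (4 +/- sqrt(56))/2, i.e. v ~= 5.7417 or v ~= -1.7417.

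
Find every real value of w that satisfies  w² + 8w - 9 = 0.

Factor: (w - 1)(w + 9) = 0.
So w = 1 or w = -9.

w = -9 or w = 1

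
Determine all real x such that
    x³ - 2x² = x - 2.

Rearrange: x³ - 2x² - x + 2 = 0.
Possible rational roots are divisors of 2. Testing x = 2 gives 0, so (x - 2) is a factor.
Divide: x³ - 2x² - x + 2 = (x - 2)(x² - 1).
Factor the quadratic: x = 1 or x = -1.

x = -1 or x = 1 or x = 2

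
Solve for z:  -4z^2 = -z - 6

Rearrange to standard form: -4z^2 + z + 6 = 0.
Discriminant: (1)^2 - 4*(-4)*6 = 97.
Quadratic formula: z = (-1 +/- sqrt(97)) / (-8).
So z = 1/8 - sqrt(97)/8 ~= -1.1061 or z = 1/8 + sqrt(97)/8 ~= 1.3561.

z = -1.1061 or z = 1.3561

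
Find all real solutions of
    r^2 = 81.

Bring every term to one side: r^2 - 81 = 0.
Factor: (r - 9)(r + 9) = 0.
So r = 9 or r = -9.

r = -9 or r = 9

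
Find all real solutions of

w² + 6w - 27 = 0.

w = -9 or w = 3

Factor: (w + 9)(w - 3) = 0.
So w = -9 or w = 3.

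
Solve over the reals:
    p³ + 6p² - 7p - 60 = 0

p = -5 or p = -4 or p = 3

Possible rational roots are divisors of -60. Testing p = -5 gives 0, so (p + 5) is a factor.
Divide: p³ + 6p² - 7p - 60 = (p + 5)(p² + p - 12).
Factor the quadratic: p = 3 or p = -4.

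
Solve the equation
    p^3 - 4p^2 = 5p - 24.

Rearrange: p^3 - 4p^2 - 5p + 24 = 0.
Possible rational roots are divisors of 24. Testing p = 3 gives 0, so (p - 3) is a factor.
Divide: p^3 - 4p^2 - 5p + 24 = (p - 3)(p^2 - p - 8).
Apply the quadratic formula to p^2 - p - 8 = 0: p = (1 +/- sqrt(33))/2, i.e. p ~= 3.3723 or p ~= -2.3723.

p = -2.3723 or p = 3 or p = 3.3723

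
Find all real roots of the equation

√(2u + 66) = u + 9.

u = -1

Square both sides: 2u + 66 = (u + 9)².
Expand and rearrange: u² + 16u + 15 = 0.
Solving gives u = -1 or u = -15.
Check each candidate in the original equation:
  u = -1: √(64) = 8, while u + 9 = 8 — valid.
  u = -15: √(36) = 6, while u + 9 = -6 — extraneous.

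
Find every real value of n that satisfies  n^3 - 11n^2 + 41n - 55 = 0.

Possible rational roots are divisors of -55. Testing n = 5 gives 0, so (n - 5) is a factor.
Divide: n^3 - 11n^2 + 41n - 55 = (n - 5)(n^2 - 6n + 11).
The quadratic n^2 - 6n + 11 has discriminant -8 < 0, so no further real roots.

n = 5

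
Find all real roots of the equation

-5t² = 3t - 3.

Rearrange to standard form: -5t² - 3t + 3 = 0.
Discriminant: (-3)² − 4·(-5)·3 = 69.
Quadratic formula: t = (3 ± √69) / (-10).
So t = -√(69)/10 - 3/10 ≈ -1.1307 or t = -3/10 + √(69)/10 ≈ 0.5307.

t = -1.1307 or t = 0.5307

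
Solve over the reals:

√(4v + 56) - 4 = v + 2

v = 2

Isolate the radical: √(4v + 56) = v + 6.
Square both sides: 4v + 56 = (v + 6)².
Expand and rearrange: v² + 8v - 20 = 0.
Solving gives v = 2 or v = -10.
Check each candidate in the original equation:
  v = 2: √(64) = 8, while v + 6 = 8 — valid.
  v = -10: √(16) = 4, while v + 6 = -4 — extraneous.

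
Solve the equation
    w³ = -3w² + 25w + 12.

Rearrange: w³ + 3w² - 25w - 12 = 0.
Possible rational roots are divisors of -12. Testing w = 4 gives 0, so (w - 4) is a factor.
Divide: w³ + 3w² - 25w - 12 = (w - 4)(w² + 7w + 3).
Apply the quadratic formula to w² + 7w + 3 = 0: w = (-7 ± √37)/2, i.e. w ≈ -0.4586 or w ≈ -6.5414.

w = -6.5414 or w = -0.4586 or w = 4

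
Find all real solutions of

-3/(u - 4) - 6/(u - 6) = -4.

u = 4.3884 or u = 7.8616

Multiply both sides by (u - 4)(u - 6):
-3(u - 6) - 6(u - 4) = -4(u - 4)(u - 6).
Expand and collect terms: -4u^2 + 49u - 138 = 0.
By the quadratic formula, u = (-49 +/- sqrt(193)) / -8, so u ~= 4.3884 or u ~= 7.8616.
Neither value makes a denominator zero (u != 4, u != 6), so both are valid.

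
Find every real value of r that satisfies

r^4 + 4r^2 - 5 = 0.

Let u = r^2. The equation becomes u^2 + 4u - 5 = 0.
Factor: (u - 1)(u + 5) = 0, so u = 1 or u = -5.
r^2 = 1 gives r = +/-1.
r^2 = -5 < 0 has no real solution.

r = -1 or r = 1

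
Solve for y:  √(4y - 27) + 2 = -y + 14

Isolate the radical: √(4y - 27) = -y + 12.
Square both sides: 4y - 27 = (-y + 12)².
Expand and rearrange: y² - 28y + 171 = 0.
Solving gives y = 19 or y = 9.
Check each candidate in the original equation:
  y = 19: √(49) = 7, while -y + 12 = -7 — extraneous.
  y = 9: √(9) = 3, while -y + 12 = 3 — valid.

y = 9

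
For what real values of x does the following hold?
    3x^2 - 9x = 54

x = -3 or x = 6

Bring every term to one side: 3x^2 - 9x - 54 = 0.
Factor: 3(x + 3)(x - 6) = 0.
So x = -3 or x = 6.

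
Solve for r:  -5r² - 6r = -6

Rearrange to standard form: -5r² - 6r + 6 = 0.
Discriminant: (-6)² − 4·(-5)·6 = 156.
Quadratic formula: r = (6 ± √156) / (-10).
So r = -√(39)/5 - 3/5 ≈ -1.849 or r = -3/5 + √(39)/5 ≈ 0.649.

r = -1.849 or r = 0.649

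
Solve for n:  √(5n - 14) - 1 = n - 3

n = 3 or n = 6

Isolate the radical: √(5n - 14) = n - 2.
Square both sides: 5n - 14 = (n - 2)².
Expand and rearrange: n² - 9n + 18 = 0.
Solving gives n = 6 or n = 3.
Check each candidate in the original equation:
  n = 6: √(16) = 4, while n - 2 = 4 — valid.
  n = 3: √(1) = 1, while n - 2 = 1 — valid.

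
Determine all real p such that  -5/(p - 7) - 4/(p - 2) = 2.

p = -0.9221 or p = 5.4221

Multiply both sides by (p - 7)(p - 2):
-5(p - 2) - 4(p - 7) = 2(p - 7)(p - 2).
Expand and collect terms: 2p² - 9p - 10 = 0.
By the quadratic formula, p = (9 ± √161) / 4, so p ≈ 5.4221 or p ≈ -0.9221.
Neither value makes a denominator zero (p ≠ 7, p ≠ 2), so both are valid.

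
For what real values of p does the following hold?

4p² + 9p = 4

p = -2.6302 or p = 0.3802

Rearrange to standard form: 4p² + 9p - 4 = 0.
Discriminant: (9)² − 4·4·(-4) = 145.
Quadratic formula: p = (-9 ± √145) / 8.
So p = -9/8 + √(145)/8 ≈ 0.3802 or p = -√(145)/8 - 9/8 ≈ -2.6302.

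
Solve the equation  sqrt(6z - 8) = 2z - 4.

z = 4

Square both sides: 6z - 8 = (2z - 4)^2.
Expand and rearrange: 4z^2 - 22z + 24 = 0.
Solving gives z = 4 or z = 1.5.
Check each candidate in the original equation:
  z = 4: sqrt(16) = 4, while 2z - 4 = 4 — valid.
  z = 1.5: sqrt(1) = 1, while 2z - 4 = -1 — extraneous.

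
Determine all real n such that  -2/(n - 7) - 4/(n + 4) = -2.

Multiply both sides by (n - 7)(n + 4):
-2(n + 4) - 4(n - 7) = -2(n - 7)(n + 4).
Expand and collect terms: -2n^2 + 12n + 36 = 0.
By the quadratic formula, n = (-12 +/- sqrt(432)) / -4, so n ~= -2.1962 or n ~= 8.1962.
Neither value makes a denominator zero (n != 7, n != -4), so both are valid.

n = -2.1962 or n = 8.1962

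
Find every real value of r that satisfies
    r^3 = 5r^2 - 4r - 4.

r = -0.5616 or r = 2 or r = 3.5616

Rearrange: r^3 - 5r^2 + 4r + 4 = 0.
Possible rational roots are divisors of 4. Testing r = 2 gives 0, so (r - 2) is a factor.
Divide: r^3 - 5r^2 + 4r + 4 = (r - 2)(r^2 - 3r - 2).
Apply the quadratic formula to r^2 - 3r - 2 = 0: r = (3 +/- sqrt(17))/2, i.e. r ~= 3.5616 or r ~= -0.5616.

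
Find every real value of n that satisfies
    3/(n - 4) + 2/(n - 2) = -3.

Multiply both sides by (n - 4)(n - 2):
3(n - 2) + 2(n - 4) = -3(n - 4)(n - 2).
Expand and collect terms: -3n^2 + 13n - 10 = 0.
Factor or apply the quadratic formula: n = 1 or n = 3.3333.
Neither value makes a denominator zero (n != 4, n != 2), so both are valid.

n = 1 or n = 3.3333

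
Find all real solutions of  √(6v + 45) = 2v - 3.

Square both sides: 6v + 45 = (2v - 3)².
Expand and rearrange: 4v² - 18v - 36 = 0.
Solving gives v = 6 or v = -1.5.
Check each candidate in the original equation:
  v = 6: √(81) = 9, while 2v - 3 = 9 — valid.
  v = -1.5: √(36) = 6, while 2v - 3 = -6 — extraneous.

v = 6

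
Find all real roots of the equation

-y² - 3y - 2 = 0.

Factor: -1(y + 2)(y + 1) = 0.
So y = -2 or y = -1.

y = -2 or y = -1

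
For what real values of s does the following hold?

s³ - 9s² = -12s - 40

s = -1.4641 or s = 5 or s = 5.4641

Rearrange: s³ - 9s² + 12s + 40 = 0.
Possible rational roots are divisors of 40. Testing s = 5 gives 0, so (s - 5) is a factor.
Divide: s³ - 9s² + 12s + 40 = (s - 5)(s² - 4s - 8).
Apply the quadratic formula to s² - 4s - 8 = 0: s = (4 ± √48)/2, i.e. s ≈ 5.4641 or s ≈ -1.4641.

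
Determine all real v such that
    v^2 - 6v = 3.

v = -0.4641 or v = 6.4641

Rearrange to standard form: v^2 - 6v - 3 = 0.
Discriminant: (-6)^2 - 4*1*(-3) = 48.
Quadratic formula: v = (6 +/- sqrt(48)) / 2.
So v = 3 + 2*sqrt(3) ~= 6.4641 or v = 3 - 2*sqrt(3) ~= -0.4641.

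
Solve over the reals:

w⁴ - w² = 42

w = -2.6458 or w = 2.6458

Let u = w². The equation becomes u² - u - 42 = 0.
Factor: (u + 6)(u - 7) = 0, so u = -6 or u = 7.
w² = -6 < 0 has no real solution.
w² = 7 gives w = ±√(7) ≈ ±2.6458.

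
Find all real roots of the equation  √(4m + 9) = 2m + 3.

Square both sides: 4m + 9 = (2m + 3)².
Expand and rearrange: 4m² + 8m = 0.
Solving gives m = 0 or m = -2.
Check each candidate in the original equation:
  m = 0: √(9) = 3, while 2m + 3 = 3 — valid.
  m = -2: √(1) = 1, while 2m + 3 = -1 — extraneous.

m = 0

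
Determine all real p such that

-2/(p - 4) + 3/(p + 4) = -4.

Multiply both sides by (p - 4)(p + 4):
-2(p + 4) + 3(p - 4) = -4(p - 4)(p + 4).
Expand and collect terms: -4p^2 - p + 84 = 0.
By the quadratic formula, p = (1 +/- sqrt(1345)) / -8, so p ~= -4.7093 or p ~= 4.4593.
Neither value makes a denominator zero (p != 4, p != -4), so both are valid.

p = -4.7093 or p = 4.4593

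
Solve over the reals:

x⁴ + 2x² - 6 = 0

x = -1.2829 or x = 1.2829

Let u = x². The equation becomes u² + 2u - 6 = 0.
By the quadratic formula, u = -1 + √(7) or u = -√(7) - 1.
x² = -1 + √(7) gives x = ±√(-1 + √(7)) ≈ ±1.2829.
x² = -√(7) - 1 < 0 has no real solution.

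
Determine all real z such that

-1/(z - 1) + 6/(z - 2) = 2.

Multiply both sides by (z - 1)(z - 2):
-(z - 2) + 6(z - 1) = 2(z - 1)(z - 2).
Expand and collect terms: 2z² - 11z + 8 = 0.
By the quadratic formula, z = (11 ± √57) / 4, so z ≈ 4.6375 or z ≈ 0.8625.
Neither value makes a denominator zero (z ≠ 1, z ≠ 2), so both are valid.

z = 0.8625 or z = 4.6375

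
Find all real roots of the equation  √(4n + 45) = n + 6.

Square both sides: 4n + 45 = (n + 6)².
Expand and rearrange: n² + 8n - 9 = 0.
Solving gives n = 1 or n = -9.
Check each candidate in the original equation:
  n = 1: √(49) = 7, while n + 6 = 7 — valid.
  n = -9: √(9) = 3, while n + 6 = -3 — extraneous.

n = 1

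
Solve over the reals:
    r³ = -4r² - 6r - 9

Rearrange: r³ + 4r² + 6r + 9 = 0.
Possible rational roots are divisors of 9. Testing r = -3 gives 0, so (r + 3) is a factor.
Divide: r³ + 4r² + 6r + 9 = (r + 3)(r² + r + 3).
The quadratic r² + r + 3 has discriminant -11 < 0, so no further real roots.

r = -3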